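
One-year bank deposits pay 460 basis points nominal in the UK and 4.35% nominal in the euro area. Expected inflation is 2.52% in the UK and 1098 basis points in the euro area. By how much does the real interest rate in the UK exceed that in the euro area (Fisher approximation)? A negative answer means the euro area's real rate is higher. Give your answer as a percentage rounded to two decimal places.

The UK: 4.6% − 2.52% = 2.080%
The euro area: 4.35% − 10.98% = -6.630%
Differential = 8.710% → 8.71%.

8.71%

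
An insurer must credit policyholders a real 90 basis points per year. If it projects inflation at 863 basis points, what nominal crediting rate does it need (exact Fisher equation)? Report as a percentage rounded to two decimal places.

9.61%

(1 + i) = (1 + r)(1 + π) = 1.00900 × 1.08630 = 1.0960767
i = 1.0960767 − 1, so the required nominal rate is 9.61%.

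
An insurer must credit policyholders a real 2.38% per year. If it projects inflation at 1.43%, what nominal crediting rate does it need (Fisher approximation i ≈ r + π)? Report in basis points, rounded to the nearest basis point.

381 basis points

i ≈ r + π = 2.38% + 1.43% = 381 basis points.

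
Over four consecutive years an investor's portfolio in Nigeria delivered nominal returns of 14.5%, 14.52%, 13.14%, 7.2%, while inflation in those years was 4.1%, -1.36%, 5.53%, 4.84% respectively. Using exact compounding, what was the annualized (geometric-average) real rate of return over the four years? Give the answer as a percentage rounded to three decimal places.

Compound the nominal returns: 1.1450 × 1.1452 × 1.1314 × 1.0720 = 1.59036858.
Compound inflation: 1.0410 × 0.9864 × 1.0553 × 1.0484 = 1.13607432.
Deflate: 1.59036858 / 1.13607432 = 1.39988075.
Annualized real rate = 1.39988075^(1/4) − 1 = 8.7734% → 8.773%.

8.773%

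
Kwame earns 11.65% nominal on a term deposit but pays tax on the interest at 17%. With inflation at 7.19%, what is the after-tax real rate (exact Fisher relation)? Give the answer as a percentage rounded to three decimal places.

2.313%

After-tax nominal return = 11.65% × (1 − 0.17) = 9.6695%.
1 + r = 1.096695 / 1.07190 = 1.023132
After-tax real rate = 1.023132 − 1 → 2.313%.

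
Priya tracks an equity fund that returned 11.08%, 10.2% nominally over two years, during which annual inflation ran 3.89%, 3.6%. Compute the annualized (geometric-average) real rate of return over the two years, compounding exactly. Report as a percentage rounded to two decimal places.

Nominal growth factor = 1.1108 × 1.1020 = 1.22410160
Price-level growth factor = 1.0389 × 1.0360 = 1.07630040
Real growth factor = 1.22410160 / 1.07630040 = 1.13732337
Annualized real rate = 1.13732337^(1/2) − 1 = 6.6454% → 6.65%.

6.65%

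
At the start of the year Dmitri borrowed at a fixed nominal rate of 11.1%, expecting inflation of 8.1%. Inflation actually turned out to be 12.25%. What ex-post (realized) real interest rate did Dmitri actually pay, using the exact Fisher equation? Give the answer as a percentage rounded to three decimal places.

-1.024%

Ex-post: (1 + 0.1110)/(1 + 0.1225) − 1 = -1.024499%
So the realized real rate is -1.024%.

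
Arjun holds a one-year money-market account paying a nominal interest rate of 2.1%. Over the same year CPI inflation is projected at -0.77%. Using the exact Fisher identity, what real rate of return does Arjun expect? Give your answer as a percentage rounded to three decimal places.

By the Fisher identity, 1 + r = (1 + i)/(1 + π).
1 + r = 1.02100 / 0.99230 = 1.028923
r = 1.028923 − 1 = 2.8923%, i.e. 2.892%.

2.892%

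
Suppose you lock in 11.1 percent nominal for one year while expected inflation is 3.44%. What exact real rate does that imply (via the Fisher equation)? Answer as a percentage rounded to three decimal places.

7.405%

By the Fisher equation, 1 + r = (1 + i)/(1 + π).
1 + r = 1.11100 / 1.03440 = 1.074053
r = 1.074053 − 1 = 7.4053%, i.e. 7.405%.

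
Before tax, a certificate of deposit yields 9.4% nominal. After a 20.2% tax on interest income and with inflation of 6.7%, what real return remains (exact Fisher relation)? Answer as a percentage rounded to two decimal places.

0.75%

After-tax nominal return = 9.4% × (1 − 0.202) = 7.5012%.
1 + r = 1.075012 / 1.06700 = 1.007509
After-tax real rate = 1.007509 − 1 → 0.75%.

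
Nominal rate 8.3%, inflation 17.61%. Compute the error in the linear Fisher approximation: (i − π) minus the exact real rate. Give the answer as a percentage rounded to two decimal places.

Approximate: r ≈ 8.300% − 17.610% = -9.3100%
Exact: (1 + 0.0830)/(1 + 0.1761) − 1 = -7.9160%
Error = -9.3100% − (-7.9160%) = -1.3940% → -1.39%.

-1.39%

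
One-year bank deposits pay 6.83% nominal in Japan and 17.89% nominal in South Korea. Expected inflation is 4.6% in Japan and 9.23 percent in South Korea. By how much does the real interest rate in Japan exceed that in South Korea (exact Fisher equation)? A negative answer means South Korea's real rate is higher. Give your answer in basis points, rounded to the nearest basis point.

-580 basis points

Japan: (1 + 0.0683)/(1 + 0.0460) − 1 = 2.1319%
South Korea: (1 + 0.1789)/(1 + 0.0923) − 1 = 7.9282%
Differential = 2.1319% − 7.9282% = -5.7963% → -580 basis points.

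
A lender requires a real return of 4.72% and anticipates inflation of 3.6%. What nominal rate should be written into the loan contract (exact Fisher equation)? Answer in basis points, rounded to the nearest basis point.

849 basis points

(1 + i) = (1 + r)(1 + π) = 1.04720 × 1.03600 = 1.0848992
i = 1.0848992 − 1, so the required nominal rate is 849 basis points.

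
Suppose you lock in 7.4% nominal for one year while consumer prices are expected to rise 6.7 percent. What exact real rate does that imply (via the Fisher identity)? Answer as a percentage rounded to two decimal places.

By the Fisher identity, 1 + r = (1 + i)/(1 + π).
1 + r = 1.07400 / 1.06700 = 1.006560
r = 1.006560 − 1 = 0.6560%, i.e. 0.66%.

0.66%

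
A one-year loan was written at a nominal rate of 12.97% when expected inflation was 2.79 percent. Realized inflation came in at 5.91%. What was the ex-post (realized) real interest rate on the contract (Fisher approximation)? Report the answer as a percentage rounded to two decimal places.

Ex-post: 12.97% − 5.91% = 7.060%
So the realized real rate is 7.06%.

7.06%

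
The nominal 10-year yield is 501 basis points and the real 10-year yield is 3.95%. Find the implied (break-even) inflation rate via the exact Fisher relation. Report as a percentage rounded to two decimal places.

(1 + π) = (1 + i)/(1 + r) = 1.05010 / 1.03950 = 1.010197
Break-even inflation = 1.010197 − 1 → 1.02%.

1.02%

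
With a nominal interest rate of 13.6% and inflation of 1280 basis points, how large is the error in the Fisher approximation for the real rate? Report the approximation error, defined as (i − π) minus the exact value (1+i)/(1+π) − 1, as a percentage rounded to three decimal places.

0.091%

Approximate: r ≈ 13.600% − 12.800% = 0.8000%
Exact: (1 + 0.1360)/(1 + 0.1280) − 1 = 0.7092%
Error = 0.8000% − 0.7092% = 0.0908% → 0.091%.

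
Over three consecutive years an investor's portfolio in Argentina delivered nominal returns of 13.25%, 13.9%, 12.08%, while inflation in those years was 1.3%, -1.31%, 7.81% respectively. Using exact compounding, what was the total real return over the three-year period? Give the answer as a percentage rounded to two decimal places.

34.14%

Nominal growth factor = 1.1325 × 1.1390 × 1.1208 = 1.445740
Price-level growth factor = 1.0130 × 0.9869 × 1.0781 = 1.077809
Real growth factor = 1.445740 / 1.077809 = 1.341369
Total real return = 1.341369 − 1 → 34.14%.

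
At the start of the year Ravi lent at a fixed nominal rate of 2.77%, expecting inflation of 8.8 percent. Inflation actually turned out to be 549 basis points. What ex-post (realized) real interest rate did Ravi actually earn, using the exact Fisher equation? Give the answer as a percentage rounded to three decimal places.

Ex-post: (1 + 0.0277)/(1 + 0.0549) − 1 = -2.5784%
So the realized real rate is -2.578%.

-2.578%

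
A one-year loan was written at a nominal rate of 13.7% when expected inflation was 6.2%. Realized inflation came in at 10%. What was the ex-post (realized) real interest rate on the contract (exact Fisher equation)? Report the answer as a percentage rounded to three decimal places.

Ex-post: (1 + 0.1370)/(1 + 0.1000) − 1 = 3.3636%
So the realized real rate is 3.364%.

3.364%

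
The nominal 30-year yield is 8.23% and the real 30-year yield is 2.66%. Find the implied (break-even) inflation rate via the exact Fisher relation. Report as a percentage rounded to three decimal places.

(1 + π) = (1 + i)/(1 + r) = 1.08230 / 1.02660 = 1.054257
Break-even inflation = 1.054257 − 1 → 5.426%.

5.426%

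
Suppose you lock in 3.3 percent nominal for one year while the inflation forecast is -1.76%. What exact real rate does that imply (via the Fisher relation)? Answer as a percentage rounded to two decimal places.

By the Fisher relation, 1 + r = (1 + i)/(1 + π).
1 + r = 1.03300 / 0.98240 = 1.051507
r = 1.051507 − 1 = 5.1507%, i.e. 5.15%.

5.15%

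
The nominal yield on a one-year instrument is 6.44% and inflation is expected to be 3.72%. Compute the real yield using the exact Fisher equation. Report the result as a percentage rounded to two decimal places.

By the Fisher equation, 1 + r = (1 + i)/(1 + π).
1 + r = 1.06440 / 1.03720 = 1.026224
r = 1.026224 − 1 = 2.6224%, i.e. 2.62%.

2.62%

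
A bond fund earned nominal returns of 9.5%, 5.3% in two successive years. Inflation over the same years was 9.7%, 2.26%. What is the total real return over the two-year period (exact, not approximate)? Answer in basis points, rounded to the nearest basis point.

Nominal growth factor = 1.0950 × 1.0530 = 1.153035
Price-level growth factor = 1.0970 × 1.0226 = 1.121792
Real growth factor = 1.153035 / 1.121792 = 1.027851
Total real return = 1.027851 − 1 → 279 basis points.

279 basis points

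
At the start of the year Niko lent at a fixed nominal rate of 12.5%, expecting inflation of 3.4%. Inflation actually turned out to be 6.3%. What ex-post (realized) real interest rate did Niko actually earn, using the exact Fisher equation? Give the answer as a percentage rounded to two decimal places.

Ex-post: (1 + 0.1250)/(1 + 0.0630) − 1 = 5.8325%
So the realized real rate is 5.83%.

5.83%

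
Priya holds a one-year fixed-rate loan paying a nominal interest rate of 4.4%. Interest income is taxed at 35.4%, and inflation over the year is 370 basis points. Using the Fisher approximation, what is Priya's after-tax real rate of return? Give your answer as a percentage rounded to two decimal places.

After-tax nominal return = 4.4% × (1 − 0.354) = 2.8424%.
r ≈ 2.8424% − 3.7% → -0.86%.

-0.86%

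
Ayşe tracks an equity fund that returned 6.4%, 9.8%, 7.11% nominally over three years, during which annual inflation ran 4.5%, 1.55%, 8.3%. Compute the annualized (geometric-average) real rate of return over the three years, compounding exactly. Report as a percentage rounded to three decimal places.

2.877%

Compound the nominal returns: 1.0640 × 1.0980 × 1.0711 = 1.25133614.
Compound inflation: 1.0450 × 1.0155 × 1.0830 = 1.14927689.
Deflate: 1.25133614 / 1.14927689 = 1.08880301.
Annualized real rate = 1.08880301^(1/3) − 1 = 2.8766% → 2.877%.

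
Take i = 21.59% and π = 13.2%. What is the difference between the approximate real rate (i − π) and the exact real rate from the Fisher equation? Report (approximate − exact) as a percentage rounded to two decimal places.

Approximate: r ≈ 21.590% − 13.200% = 8.3900%
Exact: (1 + 0.2159)/(1 + 0.1320) − 1 = 7.4117%
Error = 8.3900% − 7.4117% = 0.9783% → 0.98%.

0.98%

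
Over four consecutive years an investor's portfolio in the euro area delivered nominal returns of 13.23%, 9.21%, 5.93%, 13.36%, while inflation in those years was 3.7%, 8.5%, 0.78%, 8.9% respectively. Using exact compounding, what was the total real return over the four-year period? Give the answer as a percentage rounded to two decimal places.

20.25%

Nominal growth factor = 1.1323 × 1.0921 × 1.0593 × 1.1336 = 1.484919
Price-level growth factor = 1.0370 × 1.0850 × 1.0078 × 1.0890 = 1.234840
Real growth factor = 1.484919 / 1.234840 = 1.202519
Total real return = 1.202519 − 1 → 20.25%.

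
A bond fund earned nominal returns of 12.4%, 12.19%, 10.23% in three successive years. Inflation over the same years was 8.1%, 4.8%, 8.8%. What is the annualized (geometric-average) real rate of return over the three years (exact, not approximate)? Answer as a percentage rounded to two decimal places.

Compound the nominal returns: 1.1240 × 1.1219 × 1.1023 = 1.39001750.
Compound inflation: 1.0810 × 1.0480 × 1.0880 = 1.23258214.
Deflate: 1.39001750 / 1.23258214 = 1.12772808.
Annualized real rate = 1.12772808^(1/3) − 1 = 4.0882% → 4.09%.

4.09%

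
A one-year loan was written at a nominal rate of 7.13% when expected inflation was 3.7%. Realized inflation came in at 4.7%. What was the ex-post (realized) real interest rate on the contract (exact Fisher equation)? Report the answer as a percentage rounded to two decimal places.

Ex-post: (1 + 0.0713)/(1 + 0.0470) − 1 = 2.3209%
So the realized real rate is 2.32%.

2.32%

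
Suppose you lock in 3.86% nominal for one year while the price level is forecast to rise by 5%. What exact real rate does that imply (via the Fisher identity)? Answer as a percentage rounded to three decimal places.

-1.086%

1 + r = 1.03860 / 1.05000 = 0.989143
r = 0.989143 − 1 = -1.0857%, i.e. -1.086%.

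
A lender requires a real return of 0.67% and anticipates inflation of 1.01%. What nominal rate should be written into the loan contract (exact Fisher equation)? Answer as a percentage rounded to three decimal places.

(1 + i) = (1 + r)(1 + π) = 1.00670 × 1.01010 = 1.01686767
i = 1.01686767 − 1, so the required nominal rate is 1.687%.

1.687%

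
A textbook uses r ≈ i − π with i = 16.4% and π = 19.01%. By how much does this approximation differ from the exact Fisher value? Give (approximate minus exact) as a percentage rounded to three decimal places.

Approximate: r ≈ 16.400% − 19.010% = -2.6100%
Exact: (1 + 0.1640)/(1 + 0.1901) − 1 = -2.1931%
Error = -2.6100% − (-2.1931%) = -0.4169% → -0.417%.

-0.417%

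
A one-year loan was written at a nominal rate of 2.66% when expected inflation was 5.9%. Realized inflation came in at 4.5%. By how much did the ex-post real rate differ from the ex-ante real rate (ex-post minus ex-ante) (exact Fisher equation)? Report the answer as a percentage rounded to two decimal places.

Ex-ante: (1 + 0.0266)/(1 + 0.0590) − 1 = -3.0595%
Ex-post: (1 + 0.0266)/(1 + 0.0450) − 1 = -1.7608%
Difference (ex-post − ex-ante) = 1.2987% → 1.30%.

1.30%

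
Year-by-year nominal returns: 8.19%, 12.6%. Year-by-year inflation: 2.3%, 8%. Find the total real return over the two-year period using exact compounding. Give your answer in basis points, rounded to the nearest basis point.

Nominal growth factor = 1.0819 × 1.1260 = 1.218219
Price-level growth factor = 1.0230 × 1.0800 = 1.104840
Real growth factor = 1.218219 / 1.104840 = 1.102621
Total real return = 1.102621 − 1 → 1026 basis points.

1026 basis points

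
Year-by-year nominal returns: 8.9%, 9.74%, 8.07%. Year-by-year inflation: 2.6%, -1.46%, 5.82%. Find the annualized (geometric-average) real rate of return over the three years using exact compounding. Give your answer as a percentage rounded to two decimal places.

Nominal growth factor = 1.0890 × 1.0974 × 1.0807 = 1.29151064
Price-level growth factor = 1.0260 × 0.9854 × 1.0582 = 1.06986179
Real growth factor = 1.29151064 / 1.06986179 = 1.20717522
Annualized real rate = 1.20717522^(1/3) − 1 = 6.4772% → 6.48%.

6.48%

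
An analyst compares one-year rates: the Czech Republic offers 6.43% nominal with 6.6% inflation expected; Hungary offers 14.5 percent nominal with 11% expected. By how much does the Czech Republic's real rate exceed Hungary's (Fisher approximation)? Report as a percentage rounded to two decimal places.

The Czech Republic: 6.43% − 6.6% = -0.170%
Hungary: 14.5% − 11% = 3.500%
Differential = -3.670% → -3.67%.

-3.67%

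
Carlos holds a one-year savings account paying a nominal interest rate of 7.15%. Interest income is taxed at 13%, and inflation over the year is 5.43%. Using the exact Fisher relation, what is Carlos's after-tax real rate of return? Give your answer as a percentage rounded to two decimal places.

After-tax nominal return = 7.15% × (1 − 0.13) = 6.2205%.
1 + r = 1.062205 / 1.05430 = 1.007498
After-tax real rate = 1.007498 − 1 → 0.75%.

0.75%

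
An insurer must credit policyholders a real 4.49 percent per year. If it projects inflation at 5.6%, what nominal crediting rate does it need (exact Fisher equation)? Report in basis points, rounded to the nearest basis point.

(1 + i) = (1 + r)(1 + π) = 1.04490 × 1.05600 = 1.1034144
i = 1.1034144 − 1, so the required nominal rate is 1034 basis points.

1034 basis points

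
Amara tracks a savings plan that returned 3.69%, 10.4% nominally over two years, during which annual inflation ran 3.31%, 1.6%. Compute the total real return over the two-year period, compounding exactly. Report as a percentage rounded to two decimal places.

Nominal growth factor = 1.0369 × 1.1040 = 1.144738
Price-level growth factor = 1.0331 × 1.0160 = 1.049630
Real growth factor = 1.144738 / 1.049630 = 1.090611
Total real return = 1.090611 − 1 → 9.06%.

9.06%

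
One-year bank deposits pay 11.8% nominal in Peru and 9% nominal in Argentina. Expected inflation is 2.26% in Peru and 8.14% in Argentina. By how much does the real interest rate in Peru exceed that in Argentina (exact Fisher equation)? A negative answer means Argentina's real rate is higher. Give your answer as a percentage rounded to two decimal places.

Peru: (1 + 0.1180)/(1 + 0.0226) − 1 = 9.3292%
Argentina: (1 + 0.0900)/(1 + 0.0814) − 1 = 0.7953%
Differential = 9.3292% − 0.7953% = 8.5339% → 8.53%.

8.53%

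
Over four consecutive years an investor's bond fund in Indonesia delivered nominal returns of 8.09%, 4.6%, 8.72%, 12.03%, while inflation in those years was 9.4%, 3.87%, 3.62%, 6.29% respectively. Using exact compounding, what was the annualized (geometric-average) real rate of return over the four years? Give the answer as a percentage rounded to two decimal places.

Compound the nominal returns: 1.0809 × 1.0460 × 1.0872 × 1.1203 = 1.37708574.
Compound inflation: 1.0940 × 1.0387 × 1.0362 × 1.0629 = 1.25153629.
Deflate: 1.37708574 / 1.25153629 = 1.10031626.
Annualized real rate = 1.10031626^(1/4) − 1 = 2.4187% → 2.42%.

2.42%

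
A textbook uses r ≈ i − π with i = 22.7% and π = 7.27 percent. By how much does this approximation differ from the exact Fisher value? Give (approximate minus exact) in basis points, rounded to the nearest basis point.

105 basis points

Approximate: r ≈ 22.700% − 7.270% = 15.4300%
Exact: (1 + 0.2270)/(1 + 0.0727) − 1 = 14.3843%
Error = 15.4300% − 14.3843% = 1.0457% → 105 basis points.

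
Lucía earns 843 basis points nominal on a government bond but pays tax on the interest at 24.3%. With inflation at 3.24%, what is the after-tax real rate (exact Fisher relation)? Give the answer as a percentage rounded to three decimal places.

After-tax nominal return = 8.43% × (1 − 0.243) = 6.38151%.
1 + r = 1.0638151 / 1.03240 = 1.030429
After-tax real rate = 1.030429 − 1 → 3.043%.

3.043%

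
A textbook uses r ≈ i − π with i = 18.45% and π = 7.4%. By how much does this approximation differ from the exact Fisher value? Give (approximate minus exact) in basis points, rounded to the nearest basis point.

Approximate: r ≈ 18.450% − 7.400% = 11.0500%
Exact: (1 + 0.1845)/(1 + 0.0740) − 1 = 10.2886%
Error = 11.0500% − 10.2886% = 0.7614% → 76 basis points.

76 basis points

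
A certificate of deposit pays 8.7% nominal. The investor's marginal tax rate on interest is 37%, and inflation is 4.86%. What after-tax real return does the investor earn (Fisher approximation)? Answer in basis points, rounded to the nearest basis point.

62 basis points

After-tax nominal return = 8.7% × (1 − 0.37) = 5.4810%.
r ≈ 5.4810% − 4.86% → 62 basis points.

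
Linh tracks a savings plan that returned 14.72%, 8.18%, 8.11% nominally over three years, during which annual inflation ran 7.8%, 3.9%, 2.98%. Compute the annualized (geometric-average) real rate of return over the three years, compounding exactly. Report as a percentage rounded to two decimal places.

5.17%

Nominal growth factor = 1.1472 × 1.0818 × 1.0811 = 1.34168938
Price-level growth factor = 1.0780 × 1.0390 × 1.0298 = 1.15341925
Real growth factor = 1.34168938 / 1.15341925 = 1.16322784
Annualized real rate = 1.16322784^(1/3) − 1 = 5.1691% → 5.17%.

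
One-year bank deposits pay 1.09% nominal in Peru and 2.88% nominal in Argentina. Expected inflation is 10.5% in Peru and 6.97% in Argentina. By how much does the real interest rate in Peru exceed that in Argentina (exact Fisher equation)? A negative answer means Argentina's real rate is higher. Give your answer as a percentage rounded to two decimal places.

-4.69%

Peru: (1 + 0.0109)/(1 + 0.1050) − 1 = -8.5158%
Argentina: (1 + 0.0288)/(1 + 0.0697) − 1 = -3.8235%
Differential = -8.5158% − (-3.8235%) = -4.6923% → -4.69%.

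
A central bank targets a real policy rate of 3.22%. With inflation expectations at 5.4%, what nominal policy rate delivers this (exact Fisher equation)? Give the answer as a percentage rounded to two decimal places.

8.79%

(1 + i) = (1 + r)(1 + π) = 1.03220 × 1.05400 = 1.0879388
i = 1.0879388 − 1, so the required nominal rate is 8.79%.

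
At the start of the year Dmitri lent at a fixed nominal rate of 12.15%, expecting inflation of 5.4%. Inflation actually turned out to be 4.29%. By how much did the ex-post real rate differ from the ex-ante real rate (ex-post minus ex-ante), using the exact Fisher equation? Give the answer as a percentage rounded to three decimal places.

1.133%

Ex-ante: (1 + 0.1215)/(1 + 0.0540) − 1 = 6.404175%
Ex-post: (1 + 0.1215)/(1 + 0.0429) − 1 = 7.536677%
Difference (ex-post − ex-ante) = 1.132502% → 1.133%.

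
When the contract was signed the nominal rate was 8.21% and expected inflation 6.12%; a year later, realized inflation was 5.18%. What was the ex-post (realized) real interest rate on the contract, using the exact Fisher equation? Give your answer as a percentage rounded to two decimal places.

2.88%

Ex-post: (1 + 0.0821)/(1 + 0.0518) − 1 = 2.8808%
So the realized real rate is 2.88%.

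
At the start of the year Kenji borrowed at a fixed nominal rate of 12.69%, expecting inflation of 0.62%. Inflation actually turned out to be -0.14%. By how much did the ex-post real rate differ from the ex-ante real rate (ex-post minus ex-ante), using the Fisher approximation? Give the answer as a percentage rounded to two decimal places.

0.76%

Ex-ante: 12.69% − 0.62% = 12.070%
Ex-post: 12.69% − (-0.14%) = 12.830%
Difference (ex-post − ex-ante) = 0.7600% → 0.76%.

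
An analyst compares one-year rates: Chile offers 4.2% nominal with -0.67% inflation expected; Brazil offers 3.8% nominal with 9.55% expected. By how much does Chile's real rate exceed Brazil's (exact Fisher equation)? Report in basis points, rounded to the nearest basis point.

1015 basis points

Chile: (1 + 0.0420)/(1 − 0.0067) − 1 = 4.9028%
Brazil: (1 + 0.0380)/(1 + 0.0955) − 1 = -5.2487%
Differential = 4.9028% − (-5.2487%) = 10.1516% → 1015 basis points.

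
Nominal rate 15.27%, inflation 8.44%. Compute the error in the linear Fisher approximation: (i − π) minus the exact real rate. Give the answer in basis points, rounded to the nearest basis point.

53 basis points

Approximate: r ≈ 15.270% − 8.440% = 6.8300%
Exact: (1 + 0.1527)/(1 + 0.0844) − 1 = 6.2984%
Error = 6.8300% − 6.2984% = 0.5316% → 53 basis points.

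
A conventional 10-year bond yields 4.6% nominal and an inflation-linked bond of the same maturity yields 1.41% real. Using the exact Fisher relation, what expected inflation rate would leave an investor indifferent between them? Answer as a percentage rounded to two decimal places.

(1 + π) = (1 + i)/(1 + r) = 1.04600 / 1.01410 = 1.031456
Break-even inflation = 1.031456 − 1 → 3.15%.

3.15%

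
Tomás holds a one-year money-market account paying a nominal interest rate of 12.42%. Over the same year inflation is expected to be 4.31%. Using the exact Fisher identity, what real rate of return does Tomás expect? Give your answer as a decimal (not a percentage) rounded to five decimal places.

By the Fisher identity, 1 + r = (1 + i)/(1 + π).
1 + r = 1.12420 / 1.04310 = 1.077749
r = 1.077749 − 1 = 7.7749%, i.e. 0.07775.

0.07775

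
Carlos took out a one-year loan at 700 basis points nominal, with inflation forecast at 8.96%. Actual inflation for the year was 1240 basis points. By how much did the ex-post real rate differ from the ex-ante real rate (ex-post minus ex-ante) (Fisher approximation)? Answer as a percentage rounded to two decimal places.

Ex-ante: 7% − 8.96% = -1.960%
Ex-post: 7% − 12.4% = -5.400%
Difference (ex-post − ex-ante) = -3.4400% → -3.44%.

-3.44%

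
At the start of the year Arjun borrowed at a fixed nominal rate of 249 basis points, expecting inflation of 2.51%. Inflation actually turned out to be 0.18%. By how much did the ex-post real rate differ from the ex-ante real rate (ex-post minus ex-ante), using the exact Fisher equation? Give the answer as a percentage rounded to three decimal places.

Ex-ante: (1 + 0.0249)/(1 + 0.0251) − 1 = -0.0195%
Ex-post: (1 + 0.0249)/(1 + 0.0018) − 1 = 2.3058%
Difference (ex-post − ex-ante) = 2.3254% → 2.325%.

2.325%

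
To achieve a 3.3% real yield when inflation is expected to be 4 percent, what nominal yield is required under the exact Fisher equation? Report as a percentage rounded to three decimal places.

(1 + i) = (1 + r)(1 + π) = 1.03300 × 1.04000 = 1.07432
i = 1.07432 − 1, so the required nominal rate is 7.432%.

7.432%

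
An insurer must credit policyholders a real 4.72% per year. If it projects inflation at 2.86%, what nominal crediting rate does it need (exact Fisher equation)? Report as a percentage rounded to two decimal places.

7.71%

(1 + i) = (1 + r)(1 + π) = 1.04720 × 1.02860 = 1.07714992
i = 1.07714992 − 1, so the required nominal rate is 7.71%.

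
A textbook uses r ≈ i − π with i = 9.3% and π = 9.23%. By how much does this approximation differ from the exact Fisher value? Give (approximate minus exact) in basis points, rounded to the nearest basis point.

1 basis points

Approximate: r ≈ 9.300% − 9.230% = 0.0700%
Exact: (1 + 0.0930)/(1 + 0.0923) − 1 = 0.0641%
Error = 0.0700% − 0.0641% = 0.0059% → 1 basis points.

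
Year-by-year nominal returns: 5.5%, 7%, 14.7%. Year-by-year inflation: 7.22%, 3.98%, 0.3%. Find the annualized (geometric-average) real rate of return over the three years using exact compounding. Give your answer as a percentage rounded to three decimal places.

5.008%

Nominal growth factor = 1.0550 × 1.0700 × 1.1470 = 1.294790950
Price-level growth factor = 1.0722 × 1.0398 × 1.0030 = 1.118218181
Real growth factor = 1.294790950 / 1.118218181 = 1.157905472
Annualized real rate = 1.157905472^(1/3) − 1 = 5.00848% → 5.008%.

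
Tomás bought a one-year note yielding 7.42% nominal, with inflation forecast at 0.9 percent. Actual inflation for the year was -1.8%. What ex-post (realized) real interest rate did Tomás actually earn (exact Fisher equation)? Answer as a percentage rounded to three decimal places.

Ex-post: (1 + 0.0742)/(1 − 0.0180) − 1 = 9.3890%
So the realized real rate is 9.389%.

9.389%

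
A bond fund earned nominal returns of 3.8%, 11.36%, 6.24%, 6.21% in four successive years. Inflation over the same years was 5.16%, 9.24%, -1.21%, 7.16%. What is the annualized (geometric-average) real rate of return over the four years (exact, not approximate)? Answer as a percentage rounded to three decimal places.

1.765%

Compound the nominal returns: 1.0380 × 1.1136 × 1.0624 × 1.0621 = 1.304307665.
Compound inflation: 1.0516 × 1.0924 × 0.9879 × 1.0716 = 1.216124280.
Deflate: 1.304307665 / 1.216124280 = 1.072511820.
Annualized real rate = 1.072511820^(1/4) − 1 = 1.76549% → 1.765%.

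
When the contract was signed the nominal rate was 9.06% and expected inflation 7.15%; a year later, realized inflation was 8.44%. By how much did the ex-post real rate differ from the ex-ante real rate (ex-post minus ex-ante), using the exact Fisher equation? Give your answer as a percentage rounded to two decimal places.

Ex-ante: (1 + 0.0906)/(1 + 0.0715) − 1 = 1.7825%
Ex-post: (1 + 0.0906)/(1 + 0.0844) − 1 = 0.5717%
Difference (ex-post − ex-ante) = -1.2108% → -1.21%.

-1.21%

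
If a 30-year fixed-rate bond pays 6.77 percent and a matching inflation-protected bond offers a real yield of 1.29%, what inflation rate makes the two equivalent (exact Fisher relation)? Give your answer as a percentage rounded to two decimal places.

(1 + π) = (1 + i)/(1 + r) = 1.06770 / 1.01290 = 1.054102
Break-even inflation = 1.054102 − 1 → 5.41%.

5.41%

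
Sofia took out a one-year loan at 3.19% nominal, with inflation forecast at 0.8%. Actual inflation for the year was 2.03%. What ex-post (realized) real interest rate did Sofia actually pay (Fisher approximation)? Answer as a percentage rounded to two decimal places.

1.16%

Ex-post: 3.19% − 2.03% = 1.160%
So the realized real rate is 1.16%.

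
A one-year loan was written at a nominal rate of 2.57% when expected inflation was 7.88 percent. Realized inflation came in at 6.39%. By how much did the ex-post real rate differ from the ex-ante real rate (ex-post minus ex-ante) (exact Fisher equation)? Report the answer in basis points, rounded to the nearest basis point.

Ex-ante: (1 + 0.0257)/(1 + 0.0788) − 1 = -4.9221%
Ex-post: (1 + 0.0257)/(1 + 0.0639) − 1 = -3.5906%
Difference (ex-post − ex-ante) = 1.3316% → 133 basis points.

133 basis points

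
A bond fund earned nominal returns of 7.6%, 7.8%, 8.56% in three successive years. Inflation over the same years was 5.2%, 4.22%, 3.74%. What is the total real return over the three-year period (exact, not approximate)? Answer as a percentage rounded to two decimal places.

Nominal growth factor = 1.0760 × 1.0780 × 1.0856 = 1.259218
Price-level growth factor = 1.0520 × 1.0422 × 1.0374 = 1.137400
Real growth factor = 1.259218 / 1.137400 = 1.107102
Total real return = 1.107102 − 1 → 10.71%.

10.71%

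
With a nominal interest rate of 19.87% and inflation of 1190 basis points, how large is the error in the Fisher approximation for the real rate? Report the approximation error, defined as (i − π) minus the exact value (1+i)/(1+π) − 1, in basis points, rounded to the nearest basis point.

85 basis points

Approximate: r ≈ 19.870% − 11.900% = 7.9700%
Exact: (1 + 0.1987)/(1 + 0.1190) − 1 = 7.1224%
Error = 7.9700% − 7.1224% = 0.8476% → 85 basis points.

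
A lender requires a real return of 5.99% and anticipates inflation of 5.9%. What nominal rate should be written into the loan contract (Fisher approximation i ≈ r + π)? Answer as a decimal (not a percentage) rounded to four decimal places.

i ≈ r + π = 5.99% + 5.9% = 0.1189.

0.1189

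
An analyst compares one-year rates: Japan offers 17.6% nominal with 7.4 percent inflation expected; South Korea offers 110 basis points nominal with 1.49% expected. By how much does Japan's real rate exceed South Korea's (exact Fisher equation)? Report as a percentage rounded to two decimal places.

9.88%

Japan: (1 + 0.1760)/(1 + 0.0740) − 1 = 9.4972%
South Korea: (1 + 0.0110)/(1 + 0.0149) − 1 = -0.3843%
Differential = 9.4972% − (-0.3843%) = 9.8815% → 9.88%.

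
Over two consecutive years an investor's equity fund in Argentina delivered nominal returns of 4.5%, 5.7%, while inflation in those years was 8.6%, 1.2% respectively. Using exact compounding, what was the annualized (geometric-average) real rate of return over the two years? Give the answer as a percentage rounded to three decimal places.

Nominal growth factor = 1.0450 × 1.0570 = 1.10456500
Price-level growth factor = 1.0860 × 1.0120 = 1.09903200
Real growth factor = 1.10456500 / 1.09903200 = 1.00503443
Annualized real rate = 1.00503443^(1/2) − 1 = 0.2514% → 0.251%.

0.251%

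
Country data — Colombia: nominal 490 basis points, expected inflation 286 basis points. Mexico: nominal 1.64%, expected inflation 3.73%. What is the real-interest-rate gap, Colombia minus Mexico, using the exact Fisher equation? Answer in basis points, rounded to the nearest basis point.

Colombia: (1 + 0.0490)/(1 + 0.0286) − 1 = 1.9833%
Mexico: (1 + 0.0164)/(1 + 0.0373) − 1 = -2.0148%
Differential = 1.9833% − (-2.0148%) = 3.9981% → 400 basis points.

400 basis points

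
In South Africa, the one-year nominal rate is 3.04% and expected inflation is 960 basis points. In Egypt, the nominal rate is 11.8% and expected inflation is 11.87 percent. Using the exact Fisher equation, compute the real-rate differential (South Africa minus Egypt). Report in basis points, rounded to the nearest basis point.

South Africa: (1 + 0.0304)/(1 + 0.0960) − 1 = -5.9854%
Egypt: (1 + 0.1180)/(1 + 0.1187) − 1 = -0.0626%
Differential = -5.9854% − (-0.0626%) = -5.9228% → -592 basis points.

-592 basis points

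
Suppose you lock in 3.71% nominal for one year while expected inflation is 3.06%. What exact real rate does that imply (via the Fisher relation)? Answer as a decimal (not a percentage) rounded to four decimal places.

1 + r = 1.03710 / 1.03060 = 1.006307
r = 1.006307 − 1 = 0.6307%, i.e. 0.0063.

0.0063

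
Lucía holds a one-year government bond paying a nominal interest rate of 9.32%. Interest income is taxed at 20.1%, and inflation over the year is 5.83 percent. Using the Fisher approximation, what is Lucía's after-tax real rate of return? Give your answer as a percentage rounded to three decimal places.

After-tax nominal return = 9.32% × (1 − 0.201) = 7.44668%.
r ≈ 7.44668% − 5.83% → 1.617%.

1.617%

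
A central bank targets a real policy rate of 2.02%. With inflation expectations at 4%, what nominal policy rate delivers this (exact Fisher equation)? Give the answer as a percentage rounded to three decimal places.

(1 + i) = (1 + r)(1 + π) = 1.02020 × 1.04000 = 1.061008
i = 1.061008 − 1, so the required nominal rate is 6.101%.

6.101%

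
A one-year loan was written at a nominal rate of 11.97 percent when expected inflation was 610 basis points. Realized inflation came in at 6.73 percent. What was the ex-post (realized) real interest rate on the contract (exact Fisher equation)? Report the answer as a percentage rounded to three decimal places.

4.910%

Ex-post: (1 + 0.1197)/(1 + 0.0673) − 1 = 4.9096%
So the realized real rate is 4.910%.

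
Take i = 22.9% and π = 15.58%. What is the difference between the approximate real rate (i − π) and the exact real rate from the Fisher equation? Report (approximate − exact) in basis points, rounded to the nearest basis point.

99 basis points

Approximate: r ≈ 22.900% − 15.580% = 7.3200%
Exact: (1 + 0.2290)/(1 + 0.1558) − 1 = 6.3333%
Error = 7.3200% − 6.3333% = 0.9867% → 99 basis points.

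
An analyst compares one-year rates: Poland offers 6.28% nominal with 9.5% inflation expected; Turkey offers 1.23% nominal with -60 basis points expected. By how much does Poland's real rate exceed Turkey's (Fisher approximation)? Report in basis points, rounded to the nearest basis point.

Poland: 6.28% − 9.5% = -3.220%
Turkey: 1.23% − (-0.6%) = 1.830%
Differential = -5.050% → -505 basis points.

-505 basis points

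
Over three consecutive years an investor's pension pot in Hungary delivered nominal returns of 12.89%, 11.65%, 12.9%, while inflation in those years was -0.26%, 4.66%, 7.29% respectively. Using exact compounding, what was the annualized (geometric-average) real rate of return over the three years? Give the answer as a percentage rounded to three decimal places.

8.309%

Nominal growth factor = 1.1289 × 1.1165 × 1.1290 = 1.42301062
Price-level growth factor = 0.9974 × 1.0466 × 1.0729 = 1.11997761
Real growth factor = 1.42301062 / 1.11997761 = 1.27057060
Annualized real rate = 1.27057060^(1/3) − 1 = 8.3094% → 8.309%.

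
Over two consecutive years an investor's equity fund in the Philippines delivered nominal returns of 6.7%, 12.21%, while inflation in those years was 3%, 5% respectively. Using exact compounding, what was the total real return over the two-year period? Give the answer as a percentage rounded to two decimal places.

10.71%

Compound the nominal returns: 1.0670 × 1.1221 = 1.197281.
Compound inflation: 1.0300 × 1.0500 = 1.081500.
Deflate: 1.197281 / 1.081500 = 1.107056.
Total real return = 1.107056 − 1 → 10.71%.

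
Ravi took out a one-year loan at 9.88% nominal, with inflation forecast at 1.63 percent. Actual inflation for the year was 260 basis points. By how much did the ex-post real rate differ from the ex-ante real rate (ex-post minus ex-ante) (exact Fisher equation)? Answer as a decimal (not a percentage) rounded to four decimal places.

-0.0102

Ex-ante: (1 + 0.0988)/(1 + 0.0163) − 1 = 8.1177%
Ex-post: (1 + 0.0988)/(1 + 0.0260) − 1 = 7.0955%
Difference (ex-post − ex-ante) = -1.0222% → -0.0102.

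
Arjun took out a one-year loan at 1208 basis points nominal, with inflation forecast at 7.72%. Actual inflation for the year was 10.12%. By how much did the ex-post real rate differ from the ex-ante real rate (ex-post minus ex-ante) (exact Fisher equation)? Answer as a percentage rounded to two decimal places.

Ex-ante: (1 + 0.1208)/(1 + 0.0772) − 1 = 4.0475%
Ex-post: (1 + 0.1208)/(1 + 0.1012) − 1 = 1.7799%
Difference (ex-post − ex-ante) = -2.2677% → -2.27%.

-2.27%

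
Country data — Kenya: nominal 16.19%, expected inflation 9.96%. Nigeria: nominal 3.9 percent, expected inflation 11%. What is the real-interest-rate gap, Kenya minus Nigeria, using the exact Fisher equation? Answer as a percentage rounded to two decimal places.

Kenya: (1 + 0.1619)/(1 + 0.0996) − 1 = 5.6657%
Nigeria: (1 + 0.0390)/(1 + 0.1100) − 1 = -6.3964%
Differential = 5.6657% − (-6.3964%) = 12.0621% → 12.06%.

12.06%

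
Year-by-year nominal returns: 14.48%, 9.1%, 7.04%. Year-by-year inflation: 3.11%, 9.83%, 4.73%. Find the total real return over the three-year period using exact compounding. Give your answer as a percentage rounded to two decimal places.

12.72%

Compound the nominal returns: 1.1448 × 1.0910 × 1.0704 = 1.336905.
Compound inflation: 1.0311 × 1.0983 × 1.0473 = 1.186022.
Deflate: 1.336905 / 1.186022 = 1.127217.
Total real return = 1.127217 − 1 → 12.72%.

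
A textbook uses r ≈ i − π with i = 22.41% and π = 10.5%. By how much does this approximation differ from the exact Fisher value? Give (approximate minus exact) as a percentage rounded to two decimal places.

Approximate: r ≈ 22.410% − 10.500% = 11.9100%
Exact: (1 + 0.2241)/(1 + 0.1050) − 1 = 10.7783%
Error = 11.9100% − 10.7783% = 1.1317% → 1.13%.

1.13%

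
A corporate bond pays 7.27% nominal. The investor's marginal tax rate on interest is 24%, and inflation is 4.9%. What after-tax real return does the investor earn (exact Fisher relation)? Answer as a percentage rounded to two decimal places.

0.60%

After-tax nominal return = 7.27% × (1 − 0.24) = 5.5252%.
1 + r = 1.055252 / 1.04900 = 1.005960
After-tax real rate = 1.005960 − 1 → 0.60%.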